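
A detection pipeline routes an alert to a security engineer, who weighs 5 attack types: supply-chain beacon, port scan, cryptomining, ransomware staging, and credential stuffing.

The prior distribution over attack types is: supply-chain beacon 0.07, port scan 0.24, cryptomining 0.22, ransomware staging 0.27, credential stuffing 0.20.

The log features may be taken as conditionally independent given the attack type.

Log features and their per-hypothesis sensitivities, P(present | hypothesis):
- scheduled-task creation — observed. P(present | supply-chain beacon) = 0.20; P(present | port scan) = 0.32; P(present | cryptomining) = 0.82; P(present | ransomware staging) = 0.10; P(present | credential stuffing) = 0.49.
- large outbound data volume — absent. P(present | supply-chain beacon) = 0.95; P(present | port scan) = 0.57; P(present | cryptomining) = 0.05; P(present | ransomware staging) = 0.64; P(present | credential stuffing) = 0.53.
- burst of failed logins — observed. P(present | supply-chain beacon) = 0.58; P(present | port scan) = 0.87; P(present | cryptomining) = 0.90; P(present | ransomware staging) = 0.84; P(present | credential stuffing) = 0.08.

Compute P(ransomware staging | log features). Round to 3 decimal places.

0.042

Multiply each prior by the joint likelihood of the log feature pattern (using 1 − P(present | H) for each absent log feature):
  supply-chain beacon: 0.07 × 0.20 × (1 − 0.95) × 0.58 = 0.000406
  port scan: 0.24 × 0.32 × (1 − 0.57) × 0.87 = 0.028731
  cryptomining: 0.22 × 0.82 × (1 − 0.05) × 0.90 = 0.15424
  ransomware staging: 0.27 × 0.10 × (1 − 0.64) × 0.84 = 0.0081648
  credential stuffing: 0.20 × 0.49 × (1 − 0.53) × 0.08 = 0.0036848
The unnormalized weights sum to 0.19523.
P(ransomware staging | evidence) = 0.0081648 / 0.19523 ≈ 0.042.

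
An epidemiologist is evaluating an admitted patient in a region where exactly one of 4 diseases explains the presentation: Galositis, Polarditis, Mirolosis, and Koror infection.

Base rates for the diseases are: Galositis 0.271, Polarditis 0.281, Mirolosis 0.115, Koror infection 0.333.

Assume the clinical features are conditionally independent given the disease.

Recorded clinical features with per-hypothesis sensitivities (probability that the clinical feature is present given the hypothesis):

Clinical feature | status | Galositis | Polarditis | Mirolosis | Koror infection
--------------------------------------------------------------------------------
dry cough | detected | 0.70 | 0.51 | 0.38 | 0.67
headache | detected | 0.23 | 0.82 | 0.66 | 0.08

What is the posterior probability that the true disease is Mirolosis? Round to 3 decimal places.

0.139

For each hypothesis, the unnormalized posterior weight is prior × product of the clinical feature likelihoods:
  Galositis: 0.271 × 0.70 × 0.23 = 0.043631
  Polarditis: 0.281 × 0.51 × 0.82 = 0.11751
  Mirolosis: 0.115 × 0.38 × 0.66 = 0.028842
  Koror infection: 0.333 × 0.67 × 0.08 = 0.017849
Normalizing constant Z = 0.043631 + 0.11751 + 0.028842 + 0.017849 = 0.20784.
P(Mirolosis | evidence) = 0.028842 / 0.20784 ≈ 0.139.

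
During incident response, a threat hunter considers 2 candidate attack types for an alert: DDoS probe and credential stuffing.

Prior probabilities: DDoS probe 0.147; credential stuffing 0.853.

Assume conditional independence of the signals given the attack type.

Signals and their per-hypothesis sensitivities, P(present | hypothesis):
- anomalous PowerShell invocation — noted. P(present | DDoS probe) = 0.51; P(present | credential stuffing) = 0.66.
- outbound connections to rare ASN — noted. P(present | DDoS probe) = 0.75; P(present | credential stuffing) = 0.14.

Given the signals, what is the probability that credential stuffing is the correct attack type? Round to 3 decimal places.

0.584

Multiply each prior by the joint likelihood of the signal pattern:
  DDoS probe: 0.147 × 0.51 × 0.75 = 0.056227
  credential stuffing: 0.853 × 0.66 × 0.14 = 0.078817
Marginal likelihood of the evidence = 0.13504.
P(credential stuffing | evidence) = 0.078817 / 0.13504 ≈ 0.584.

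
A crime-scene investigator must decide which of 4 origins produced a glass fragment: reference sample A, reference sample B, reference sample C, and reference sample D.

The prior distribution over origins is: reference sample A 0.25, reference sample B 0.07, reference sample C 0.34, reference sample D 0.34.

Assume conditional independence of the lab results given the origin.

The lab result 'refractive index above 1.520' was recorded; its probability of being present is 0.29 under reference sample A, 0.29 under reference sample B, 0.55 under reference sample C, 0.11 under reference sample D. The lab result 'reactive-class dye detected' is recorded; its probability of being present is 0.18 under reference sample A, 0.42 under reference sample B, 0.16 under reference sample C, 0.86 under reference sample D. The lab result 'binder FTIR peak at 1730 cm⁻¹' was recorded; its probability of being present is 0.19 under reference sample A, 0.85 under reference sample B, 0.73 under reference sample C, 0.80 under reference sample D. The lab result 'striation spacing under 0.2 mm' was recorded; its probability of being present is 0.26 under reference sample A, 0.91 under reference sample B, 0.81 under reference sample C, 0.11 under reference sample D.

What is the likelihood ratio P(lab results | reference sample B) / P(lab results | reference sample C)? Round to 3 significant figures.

The Bayes factor is the ratio of the joint likelihoods of the lab result pattern under the two hypotheses.
  reference sample B: 0.29 × 0.42 × 0.85 × 0.91 = 0.094212
  reference sample C: 0.55 × 0.16 × 0.73 × 0.81 = 0.052034
Bayes factor = 0.094212 / 0.052034 ≈ 1.81

1.81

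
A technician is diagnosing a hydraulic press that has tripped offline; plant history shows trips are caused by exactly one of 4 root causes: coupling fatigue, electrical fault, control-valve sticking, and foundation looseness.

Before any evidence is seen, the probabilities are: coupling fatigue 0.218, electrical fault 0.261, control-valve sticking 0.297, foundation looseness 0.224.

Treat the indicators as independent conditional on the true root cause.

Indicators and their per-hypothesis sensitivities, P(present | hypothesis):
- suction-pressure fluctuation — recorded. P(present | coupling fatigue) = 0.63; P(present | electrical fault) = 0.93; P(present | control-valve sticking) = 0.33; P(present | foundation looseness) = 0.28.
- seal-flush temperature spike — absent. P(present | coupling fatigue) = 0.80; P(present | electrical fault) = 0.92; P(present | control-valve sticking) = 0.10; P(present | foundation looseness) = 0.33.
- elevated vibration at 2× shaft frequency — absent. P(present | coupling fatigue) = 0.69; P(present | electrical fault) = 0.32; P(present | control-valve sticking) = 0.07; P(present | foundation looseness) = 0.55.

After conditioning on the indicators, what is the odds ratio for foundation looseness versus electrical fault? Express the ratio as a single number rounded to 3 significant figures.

1.43

The normalizing constant cancels in an odds ratio, so compute prior × likelihood for the two hypotheses only (using 1 − P(present | H) for each absent indicator):
  foundation looseness: 0.224 × 0.28 × (1 − 0.33) × (1 − 0.55) = 0.01891
  electrical fault: 0.261 × 0.93 × (1 − 0.92) × (1 − 0.32) = 0.013205
Odds(foundation looseness : electrical fault) = 0.01891 / 0.013205 ≈ 1.43.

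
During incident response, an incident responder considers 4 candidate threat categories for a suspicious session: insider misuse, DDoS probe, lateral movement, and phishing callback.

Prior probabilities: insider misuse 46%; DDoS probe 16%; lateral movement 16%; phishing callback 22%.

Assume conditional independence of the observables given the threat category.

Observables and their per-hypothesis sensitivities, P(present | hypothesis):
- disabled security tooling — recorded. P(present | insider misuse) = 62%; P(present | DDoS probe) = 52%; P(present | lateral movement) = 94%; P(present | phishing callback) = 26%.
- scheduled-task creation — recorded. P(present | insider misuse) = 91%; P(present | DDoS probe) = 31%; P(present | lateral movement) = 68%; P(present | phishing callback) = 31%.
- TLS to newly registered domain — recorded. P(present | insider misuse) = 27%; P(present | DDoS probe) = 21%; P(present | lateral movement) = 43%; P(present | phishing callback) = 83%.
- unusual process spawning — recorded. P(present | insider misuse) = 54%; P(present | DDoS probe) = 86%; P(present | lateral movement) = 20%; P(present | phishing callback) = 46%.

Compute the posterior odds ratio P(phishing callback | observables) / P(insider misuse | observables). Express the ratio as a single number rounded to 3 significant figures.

0.179

The normalizing constant cancels in an odds ratio, so compute prior × likelihood for the two hypotheses only:
  phishing callback: 0.22 × 0.26 × 0.31 × 0.83 × 0.46 = 0.0067701
  insider misuse: 0.46 × 0.62 × 0.91 × 0.27 × 0.54 = 0.03784
Odds(phishing callback : insider misuse) = 0.0067701 / 0.03784 ≈ 0.179.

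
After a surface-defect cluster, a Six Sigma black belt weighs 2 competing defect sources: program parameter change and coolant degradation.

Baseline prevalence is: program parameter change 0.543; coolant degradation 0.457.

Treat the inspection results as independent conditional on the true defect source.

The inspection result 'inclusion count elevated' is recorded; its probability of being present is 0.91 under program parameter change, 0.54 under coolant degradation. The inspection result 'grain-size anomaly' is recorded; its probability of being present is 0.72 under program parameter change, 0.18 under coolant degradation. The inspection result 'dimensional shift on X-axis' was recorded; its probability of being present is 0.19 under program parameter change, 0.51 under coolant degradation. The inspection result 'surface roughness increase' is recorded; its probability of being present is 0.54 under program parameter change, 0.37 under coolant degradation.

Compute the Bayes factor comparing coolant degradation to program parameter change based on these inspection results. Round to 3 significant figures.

Joint likelihood of the inspection result pattern under each hypothesis:
  coolant degradation: 0.54 × 0.18 × 0.51 × 0.37 = 0.018342
  program parameter change: 0.91 × 0.72 × 0.19 × 0.54 = 0.067224
Bayes factor = 0.018342 / 0.067224 ≈ 0.273

0.273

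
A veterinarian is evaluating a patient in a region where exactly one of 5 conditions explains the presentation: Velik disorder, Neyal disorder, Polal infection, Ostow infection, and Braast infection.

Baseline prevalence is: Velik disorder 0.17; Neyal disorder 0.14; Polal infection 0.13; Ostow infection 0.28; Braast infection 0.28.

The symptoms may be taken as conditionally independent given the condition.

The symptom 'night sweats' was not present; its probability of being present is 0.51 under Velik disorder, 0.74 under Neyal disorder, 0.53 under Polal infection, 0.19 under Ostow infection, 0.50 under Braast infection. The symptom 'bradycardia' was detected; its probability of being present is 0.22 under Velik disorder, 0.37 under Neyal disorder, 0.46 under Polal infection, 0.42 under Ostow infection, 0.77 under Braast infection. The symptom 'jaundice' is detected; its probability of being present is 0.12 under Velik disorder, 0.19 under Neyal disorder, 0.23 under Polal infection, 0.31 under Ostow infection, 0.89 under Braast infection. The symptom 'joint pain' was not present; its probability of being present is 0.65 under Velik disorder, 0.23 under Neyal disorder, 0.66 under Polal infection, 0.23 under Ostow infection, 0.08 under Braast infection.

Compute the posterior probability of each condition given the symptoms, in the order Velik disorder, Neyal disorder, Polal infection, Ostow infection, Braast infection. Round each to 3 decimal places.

Multiply each prior by the joint likelihood of the symptom pattern (using 1 − P(present | H) for each absent symptom):
  Velik disorder: 0.17 × (1 − 0.51) × 0.22 × 0.12 × (1 − 0.65) = 0.00076969
  Neyal disorder: 0.14 × (1 − 0.74) × 0.37 × 0.19 × (1 − 0.23) = 0.0019704
  Polal infection: 0.13 × (1 − 0.53) × 0.46 × 0.23 × (1 − 0.66) = 0.0021979
  Ostow infection: 0.28 × (1 − 0.19) × 0.42 × 0.31 × (1 − 0.23) = 0.022738
  Braast infection: 0.28 × (1 − 0.50) × 0.77 × 0.89 × (1 − 0.08) = 0.088267
Normalizing constant Z = 0.00076969 + 0.0019704 + 0.0021979 + 0.022738 + 0.088267 = 0.11594.
P(Velik disorder | evidence) = 0.00076969 / 0.11594 ≈ 0.007
P(Neyal disorder | evidence) = 0.0019704 / 0.11594 ≈ 0.017
P(Polal infection | evidence) = 0.0021979 / 0.11594 ≈ 0.019
P(Ostow infection | evidence) = 0.022738 / 0.11594 ≈ 0.196
P(Braast infection | evidence) = 0.088267 / 0.11594 ≈ 0.761

0.007, 0.017, 0.019, 0.196, 0.761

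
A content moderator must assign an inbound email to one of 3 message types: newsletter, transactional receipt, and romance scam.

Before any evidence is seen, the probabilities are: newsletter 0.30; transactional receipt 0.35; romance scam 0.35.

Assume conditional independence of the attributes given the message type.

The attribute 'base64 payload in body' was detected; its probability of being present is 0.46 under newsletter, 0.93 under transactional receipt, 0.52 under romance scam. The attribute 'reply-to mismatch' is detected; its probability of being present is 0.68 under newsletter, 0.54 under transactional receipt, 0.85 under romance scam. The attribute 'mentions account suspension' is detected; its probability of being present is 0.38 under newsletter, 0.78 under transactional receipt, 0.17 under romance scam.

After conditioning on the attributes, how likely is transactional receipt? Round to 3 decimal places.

0.689

Multiply each prior by the joint likelihood of the attribute pattern:
  newsletter: 0.30 × 0.46 × 0.68 × 0.38 = 0.035659
  transactional receipt: 0.35 × 0.93 × 0.54 × 0.78 = 0.1371
  romance scam: 0.35 × 0.52 × 0.85 × 0.17 = 0.026299
The unnormalized weights sum to 0.19906.
P(transactional receipt | evidence) = 0.1371 / 0.19906 ≈ 0.689.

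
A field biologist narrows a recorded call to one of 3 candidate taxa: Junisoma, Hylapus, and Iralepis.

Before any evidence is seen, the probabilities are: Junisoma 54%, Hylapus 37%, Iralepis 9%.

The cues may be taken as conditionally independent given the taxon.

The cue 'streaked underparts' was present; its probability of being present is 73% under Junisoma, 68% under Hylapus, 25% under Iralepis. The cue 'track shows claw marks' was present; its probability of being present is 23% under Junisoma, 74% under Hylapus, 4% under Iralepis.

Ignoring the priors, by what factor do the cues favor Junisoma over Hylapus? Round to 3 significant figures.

0.334

Joint likelihood of the cue pattern under each hypothesis:
  Junisoma: 0.73 × 0.23 = 0.1679
  Hylapus: 0.68 × 0.74 = 0.5032
Bayes factor = 0.1679 / 0.5032 ≈ 0.334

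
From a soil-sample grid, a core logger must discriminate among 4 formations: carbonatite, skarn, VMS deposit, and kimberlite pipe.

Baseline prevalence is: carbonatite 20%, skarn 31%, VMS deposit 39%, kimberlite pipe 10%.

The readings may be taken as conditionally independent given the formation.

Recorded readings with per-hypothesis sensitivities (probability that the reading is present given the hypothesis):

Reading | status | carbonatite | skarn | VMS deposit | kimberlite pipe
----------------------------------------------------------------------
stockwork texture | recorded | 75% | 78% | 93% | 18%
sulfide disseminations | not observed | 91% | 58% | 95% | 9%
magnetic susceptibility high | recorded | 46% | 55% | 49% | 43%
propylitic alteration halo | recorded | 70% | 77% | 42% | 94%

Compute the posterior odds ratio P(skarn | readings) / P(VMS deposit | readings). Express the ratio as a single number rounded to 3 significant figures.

Posterior odds equal prior odds times the likelihood ratio; only the two competing hypotheses matter (using 1 − P(present | H) for each absent reading).
  skarn: 0.31 × 0.78 × (1 − 0.58) × 0.55 × 0.77 = 0.043009
  VMS deposit: 0.39 × 0.93 × (1 − 0.95) × 0.49 × 0.42 = 0.0037322
Posterior odds = 0.043009 / 0.0037322 ≈ 11.5.

11.5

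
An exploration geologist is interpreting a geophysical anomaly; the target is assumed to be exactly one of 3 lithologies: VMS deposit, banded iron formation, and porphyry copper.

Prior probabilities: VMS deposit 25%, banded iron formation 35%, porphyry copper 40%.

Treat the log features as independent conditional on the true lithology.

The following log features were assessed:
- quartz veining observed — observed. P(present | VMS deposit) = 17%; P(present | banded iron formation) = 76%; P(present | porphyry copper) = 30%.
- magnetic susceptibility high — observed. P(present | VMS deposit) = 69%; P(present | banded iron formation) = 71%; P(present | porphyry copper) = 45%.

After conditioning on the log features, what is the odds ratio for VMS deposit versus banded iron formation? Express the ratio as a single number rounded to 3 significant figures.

Unnormalized posterior weight (prior times the log feature likelihoods) for each of the two hypotheses:
  VMS deposit: 0.25 × 0.17 × 0.69 = 0.029325
  banded iron formation: 0.35 × 0.76 × 0.71 = 0.18886
Posterior odds = 0.029325 / 0.18886 ≈ 0.155.

0.155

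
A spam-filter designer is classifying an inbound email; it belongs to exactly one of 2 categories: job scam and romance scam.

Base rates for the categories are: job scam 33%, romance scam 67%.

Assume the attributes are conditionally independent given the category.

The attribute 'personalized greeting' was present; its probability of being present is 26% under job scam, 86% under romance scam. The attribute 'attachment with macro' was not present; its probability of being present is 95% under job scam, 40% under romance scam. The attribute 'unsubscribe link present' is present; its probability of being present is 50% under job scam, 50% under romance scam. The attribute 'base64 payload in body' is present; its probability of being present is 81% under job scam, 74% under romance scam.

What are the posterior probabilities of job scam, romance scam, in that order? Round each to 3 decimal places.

0.013, 0.987

By Bayes' rule with conditional independence, the unnormalized weight for each hypothesis is prior × ∏ likelihoods (using 1 − P(present | H) for each absent attribute):
  job scam: 0.33 × 0.26 × (1 − 0.95) × 0.50 × 0.81 = 0.0017375
  romance scam: 0.67 × 0.86 × (1 − 0.40) × 0.50 × 0.74 = 0.12792
Marginal likelihood of the evidence = 0.12965.
P(job scam | evidence) = 0.0017375 / 0.12965 ≈ 0.013
P(romance scam | evidence) = 0.12792 / 0.12965 ≈ 0.987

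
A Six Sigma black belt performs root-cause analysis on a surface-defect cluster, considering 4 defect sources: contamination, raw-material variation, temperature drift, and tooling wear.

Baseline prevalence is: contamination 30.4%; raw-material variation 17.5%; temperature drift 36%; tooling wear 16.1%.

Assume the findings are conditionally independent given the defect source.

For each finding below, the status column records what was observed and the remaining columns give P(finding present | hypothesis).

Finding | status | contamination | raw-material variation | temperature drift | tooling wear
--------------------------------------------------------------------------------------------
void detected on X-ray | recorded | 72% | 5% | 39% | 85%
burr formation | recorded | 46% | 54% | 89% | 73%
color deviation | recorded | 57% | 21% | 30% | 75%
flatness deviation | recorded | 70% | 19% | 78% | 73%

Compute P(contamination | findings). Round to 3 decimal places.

0.323

By Bayes' rule with conditional independence, the unnormalized weight for each hypothesis is prior × ∏ likelihoods:
  contamination: 0.304 × 0.72 × 0.46 × 0.57 × 0.70 = 0.040173
  raw-material variation: 0.175 × 0.05 × 0.54 × 0.21 × 0.19 = 0.00018853
  temperature drift: 0.360 × 0.39 × 0.89 × 0.30 × 0.78 = 0.02924
  tooling wear: 0.161 × 0.85 × 0.73 × 0.75 × 0.73 = 0.054696
The unnormalized weights sum to 0.1243.
P(contamination | evidence) = 0.040173 / 0.1243 ≈ 0.323.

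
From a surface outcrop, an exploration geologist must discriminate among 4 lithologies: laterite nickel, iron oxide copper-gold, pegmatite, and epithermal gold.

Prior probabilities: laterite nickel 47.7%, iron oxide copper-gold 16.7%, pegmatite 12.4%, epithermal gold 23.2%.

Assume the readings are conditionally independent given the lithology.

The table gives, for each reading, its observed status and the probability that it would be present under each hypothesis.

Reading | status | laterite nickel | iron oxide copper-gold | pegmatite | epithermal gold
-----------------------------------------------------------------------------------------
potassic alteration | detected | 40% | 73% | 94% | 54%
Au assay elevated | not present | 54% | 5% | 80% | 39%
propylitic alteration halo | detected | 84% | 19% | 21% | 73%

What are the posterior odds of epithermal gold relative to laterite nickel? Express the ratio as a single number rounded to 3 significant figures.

Posterior odds equal prior odds times the likelihood ratio; only the two competing hypotheses matter (using 1 − P(present | H) for each absent reading).
  epithermal gold: 0.232 × 0.54 × (1 − 0.39) × 0.73 = 0.055787
  laterite nickel: 0.477 × 0.40 × (1 − 0.54) × 0.84 = 0.073725
Posterior odds = 0.055787 / 0.073725 ≈ 0.757.

0.757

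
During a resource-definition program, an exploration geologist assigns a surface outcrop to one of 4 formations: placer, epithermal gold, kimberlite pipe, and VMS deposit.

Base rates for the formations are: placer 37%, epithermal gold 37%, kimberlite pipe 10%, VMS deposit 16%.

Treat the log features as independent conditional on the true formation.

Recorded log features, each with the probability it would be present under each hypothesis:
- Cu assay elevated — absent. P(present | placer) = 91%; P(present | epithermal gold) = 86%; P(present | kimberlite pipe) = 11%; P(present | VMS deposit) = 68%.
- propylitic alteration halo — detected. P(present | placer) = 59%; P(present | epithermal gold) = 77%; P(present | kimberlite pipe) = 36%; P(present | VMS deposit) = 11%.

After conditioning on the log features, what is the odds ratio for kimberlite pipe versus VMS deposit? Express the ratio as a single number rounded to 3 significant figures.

5.69

Posterior odds equal prior odds times the likelihood ratio; only the two competing hypotheses matter (using 1 − P(present | H) for each absent log feature).
  kimberlite pipe: 0.10 × (1 − 0.11) × 0.36 = 0.03204
  VMS deposit: 0.16 × (1 − 0.68) × 0.11 = 0.005632
Posterior odds = 0.03204 / 0.005632 ≈ 5.69.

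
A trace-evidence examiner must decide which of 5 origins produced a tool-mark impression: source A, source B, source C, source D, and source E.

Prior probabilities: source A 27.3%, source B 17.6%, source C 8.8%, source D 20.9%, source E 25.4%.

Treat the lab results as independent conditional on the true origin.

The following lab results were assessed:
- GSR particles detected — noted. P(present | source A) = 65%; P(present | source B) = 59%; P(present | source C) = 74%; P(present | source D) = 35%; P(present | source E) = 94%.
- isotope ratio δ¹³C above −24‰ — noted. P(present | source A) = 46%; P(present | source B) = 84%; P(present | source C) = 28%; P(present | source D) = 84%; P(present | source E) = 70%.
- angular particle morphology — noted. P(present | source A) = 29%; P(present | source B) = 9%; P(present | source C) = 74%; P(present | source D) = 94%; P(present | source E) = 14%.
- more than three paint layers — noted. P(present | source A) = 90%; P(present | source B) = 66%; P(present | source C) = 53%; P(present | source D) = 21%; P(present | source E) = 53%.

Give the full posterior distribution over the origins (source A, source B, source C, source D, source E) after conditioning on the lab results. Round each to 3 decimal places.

0.366, 0.089, 0.123, 0.209, 0.213

By Bayes' rule with conditional independence, the unnormalized weight for each hypothesis is prior × ∏ likelihoods:
  source A: 0.273 × 0.65 × 0.46 × 0.29 × 0.90 = 0.021305
  source B: 0.176 × 0.59 × 0.84 × 0.09 × 0.66 = 0.0051812
  source C: 0.088 × 0.74 × 0.28 × 0.74 × 0.53 = 0.0071512
  source D: 0.209 × 0.35 × 0.84 × 0.94 × 0.21 = 0.012129
  source E: 0.254 × 0.94 × 0.70 × 0.14 × 0.53 = 0.012401
Marginal likelihood of the evidence = 0.058168.
P(source A | evidence) = 0.021305 / 0.058168 ≈ 0.366
P(source B | evidence) = 0.0051812 / 0.058168 ≈ 0.089
P(source C | evidence) = 0.0071512 / 0.058168 ≈ 0.123
P(source D | evidence) = 0.012129 / 0.058168 ≈ 0.209
P(source E | evidence) = 0.012401 / 0.058168 ≈ 0.213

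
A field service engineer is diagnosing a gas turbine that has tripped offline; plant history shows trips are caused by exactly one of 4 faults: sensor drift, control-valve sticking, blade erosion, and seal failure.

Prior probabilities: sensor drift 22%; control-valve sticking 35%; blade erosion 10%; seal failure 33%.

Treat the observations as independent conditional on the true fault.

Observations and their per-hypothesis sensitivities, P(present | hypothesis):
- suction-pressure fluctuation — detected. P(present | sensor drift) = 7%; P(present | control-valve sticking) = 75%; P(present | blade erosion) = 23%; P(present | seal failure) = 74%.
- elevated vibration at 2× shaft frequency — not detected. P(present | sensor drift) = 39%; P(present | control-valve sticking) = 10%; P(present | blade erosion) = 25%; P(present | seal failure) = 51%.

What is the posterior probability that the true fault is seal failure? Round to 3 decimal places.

By Bayes' rule with conditional independence, the unnormalized weight for each hypothesis is prior × ∏ likelihoods (using 1 − P(present | H) for each absent observation):
  sensor drift: 0.22 × 0.07 × (1 − 0.39) = 0.009394
  control-valve sticking: 0.35 × 0.75 × (1 − 0.10) = 0.23625
  blade erosion: 0.10 × 0.23 × (1 − 0.25) = 0.01725
  seal failure: 0.33 × 0.74 × (1 − 0.51) = 0.11966
The unnormalized weights sum to 0.38255.
P(seal failure | evidence) = 0.11966 / 0.38255 ≈ 0.313.

0.313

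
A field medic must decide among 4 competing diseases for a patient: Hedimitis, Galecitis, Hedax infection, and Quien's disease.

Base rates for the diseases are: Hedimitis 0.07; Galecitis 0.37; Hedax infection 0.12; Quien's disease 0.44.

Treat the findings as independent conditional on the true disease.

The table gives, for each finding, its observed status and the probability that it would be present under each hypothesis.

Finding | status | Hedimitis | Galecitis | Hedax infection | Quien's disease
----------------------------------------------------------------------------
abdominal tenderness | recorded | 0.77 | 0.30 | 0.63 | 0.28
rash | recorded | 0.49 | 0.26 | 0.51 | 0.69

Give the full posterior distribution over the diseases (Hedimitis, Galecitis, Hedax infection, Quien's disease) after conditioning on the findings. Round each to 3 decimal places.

By Bayes' rule with conditional independence, the unnormalized weight for each hypothesis is prior × ∏ likelihoods:
  Hedimitis: 0.07 × 0.77 × 0.49 = 0.026411
  Galecitis: 0.37 × 0.30 × 0.26 = 0.02886
  Hedax infection: 0.12 × 0.63 × 0.51 = 0.038556
  Quien's disease: 0.44 × 0.28 × 0.69 = 0.085008
The unnormalized weights sum to 0.17883.
P(Hedimitis | evidence) = 0.026411 / 0.17883 ≈ 0.148
P(Galecitis | evidence) = 0.02886 / 0.17883 ≈ 0.161
P(Hedax infection | evidence) = 0.038556 / 0.17883 ≈ 0.216
P(Quien's disease | evidence) = 0.085008 / 0.17883 ≈ 0.475

0.148, 0.161, 0.216, 0.475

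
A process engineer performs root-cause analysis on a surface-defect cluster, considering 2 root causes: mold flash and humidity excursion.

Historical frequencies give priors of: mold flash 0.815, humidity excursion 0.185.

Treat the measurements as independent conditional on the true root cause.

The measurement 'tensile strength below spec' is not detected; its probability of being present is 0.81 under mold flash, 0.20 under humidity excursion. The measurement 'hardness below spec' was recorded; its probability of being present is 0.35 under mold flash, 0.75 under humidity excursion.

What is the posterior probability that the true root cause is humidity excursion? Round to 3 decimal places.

For each hypothesis, the unnormalized posterior weight is prior × product of the measurement likelihoods (using 1 − P(present | H) for each absent measurement):
  mold flash: 0.815 × (1 − 0.81) × 0.35 = 0.054197
  humidity excursion: 0.185 × (1 − 0.20) × 0.75 = 0.111
The unnormalized weights sum to 0.1652.
P(humidity excursion | evidence) = 0.111 / 0.1652 ≈ 0.672.

0.672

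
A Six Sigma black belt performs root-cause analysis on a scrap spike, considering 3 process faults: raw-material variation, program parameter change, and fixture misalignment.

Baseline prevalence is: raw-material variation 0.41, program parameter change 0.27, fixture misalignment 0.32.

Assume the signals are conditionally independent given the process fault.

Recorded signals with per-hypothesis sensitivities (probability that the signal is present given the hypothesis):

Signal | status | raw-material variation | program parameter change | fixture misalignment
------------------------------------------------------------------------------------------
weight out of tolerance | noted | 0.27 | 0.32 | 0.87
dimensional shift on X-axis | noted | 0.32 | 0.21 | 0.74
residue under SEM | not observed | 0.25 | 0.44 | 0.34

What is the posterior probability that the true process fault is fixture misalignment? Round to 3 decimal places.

Multiply each prior by the joint likelihood of the signal pattern (using 1 − P(present | H) for each absent signal):
  raw-material variation: 0.41 × 0.27 × 0.32 × (1 − 0.25) = 0.026568
  program parameter change: 0.27 × 0.32 × 0.21 × (1 − 0.44) = 0.010161
  fixture misalignment: 0.32 × 0.87 × 0.74 × (1 − 0.34) = 0.13597
The unnormalized weights sum to 0.1727.
P(fixture misalignment | evidence) = 0.13597 / 0.1727 ≈ 0.787.

0.787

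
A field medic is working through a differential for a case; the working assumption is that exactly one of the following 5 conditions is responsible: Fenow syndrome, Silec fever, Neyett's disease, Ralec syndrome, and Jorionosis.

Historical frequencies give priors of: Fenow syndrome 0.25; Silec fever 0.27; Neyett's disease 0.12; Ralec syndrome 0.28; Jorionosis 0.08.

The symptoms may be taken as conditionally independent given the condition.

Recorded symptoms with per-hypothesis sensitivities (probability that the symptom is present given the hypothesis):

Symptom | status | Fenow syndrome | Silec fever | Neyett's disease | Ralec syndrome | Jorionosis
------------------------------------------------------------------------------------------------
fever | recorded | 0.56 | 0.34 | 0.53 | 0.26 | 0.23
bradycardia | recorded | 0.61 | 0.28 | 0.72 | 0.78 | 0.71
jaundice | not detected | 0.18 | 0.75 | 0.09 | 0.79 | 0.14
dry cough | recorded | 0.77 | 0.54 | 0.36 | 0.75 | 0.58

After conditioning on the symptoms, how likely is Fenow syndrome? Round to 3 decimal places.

0.614

For each hypothesis, the unnormalized posterior weight is prior × product of the symptom likelihoods (using 1 − P(present | H) for each absent symptom):
  Fenow syndrome: 0.25 × 0.56 × 0.61 × (1 − 0.18) × 0.77 = 0.053922
  Silec fever: 0.27 × 0.34 × 0.28 × (1 − 0.75) × 0.54 = 0.00347
  Neyett's disease: 0.12 × 0.53 × 0.72 × (1 − 0.09) × 0.36 = 0.015001
  Ralec syndrome: 0.28 × 0.26 × 0.78 × (1 − 0.79) × 0.75 = 0.0089435
  Jorionosis: 0.08 × 0.23 × 0.71 × (1 − 0.14) × 0.58 = 0.0065163
Marginal likelihood of the evidence = 0.087853.
P(Fenow syndrome | evidence) = 0.053922 / 0.087853 ≈ 0.614.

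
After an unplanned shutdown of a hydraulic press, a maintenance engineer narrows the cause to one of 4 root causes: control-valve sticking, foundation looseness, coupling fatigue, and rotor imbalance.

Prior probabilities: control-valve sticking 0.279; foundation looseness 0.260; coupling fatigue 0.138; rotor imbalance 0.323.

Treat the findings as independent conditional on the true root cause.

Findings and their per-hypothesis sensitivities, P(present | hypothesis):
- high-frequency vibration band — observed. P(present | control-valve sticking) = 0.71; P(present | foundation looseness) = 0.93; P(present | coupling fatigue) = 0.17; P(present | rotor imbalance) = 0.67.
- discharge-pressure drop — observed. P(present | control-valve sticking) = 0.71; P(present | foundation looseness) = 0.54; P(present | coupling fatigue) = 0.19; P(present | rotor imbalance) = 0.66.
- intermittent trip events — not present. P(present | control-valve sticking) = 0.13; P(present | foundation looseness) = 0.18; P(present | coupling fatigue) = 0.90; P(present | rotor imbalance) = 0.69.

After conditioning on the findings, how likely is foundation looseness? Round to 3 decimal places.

0.391

For each hypothesis, the unnormalized posterior weight is prior × product of the finding likelihoods (using 1 − P(present | H) for each absent finding):
  control-valve sticking: 0.279 × 0.71 × 0.71 × (1 − 0.13) = 0.12236
  foundation looseness: 0.260 × 0.93 × 0.54 × (1 − 0.18) = 0.10707
  coupling fatigue: 0.138 × 0.17 × 0.19 × (1 − 0.90) = 0.00044574
  rotor imbalance: 0.323 × 0.67 × 0.66 × (1 − 0.69) = 0.044277
Marginal likelihood of the evidence = 0.27415.
P(foundation looseness | evidence) = 0.10707 / 0.27415 ≈ 0.391.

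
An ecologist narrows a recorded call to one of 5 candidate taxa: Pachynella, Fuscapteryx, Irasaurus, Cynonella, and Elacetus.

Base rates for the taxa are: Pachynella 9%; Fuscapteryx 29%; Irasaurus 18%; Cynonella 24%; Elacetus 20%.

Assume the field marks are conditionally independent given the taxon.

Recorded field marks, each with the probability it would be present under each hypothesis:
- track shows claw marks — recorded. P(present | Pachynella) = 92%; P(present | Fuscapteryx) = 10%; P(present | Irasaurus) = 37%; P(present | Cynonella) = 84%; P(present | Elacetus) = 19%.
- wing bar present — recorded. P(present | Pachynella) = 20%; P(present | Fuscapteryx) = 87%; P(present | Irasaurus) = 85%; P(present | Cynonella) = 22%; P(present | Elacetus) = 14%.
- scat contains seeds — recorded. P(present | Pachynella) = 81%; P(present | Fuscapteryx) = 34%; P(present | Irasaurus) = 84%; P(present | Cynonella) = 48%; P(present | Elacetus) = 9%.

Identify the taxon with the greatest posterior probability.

Irasaurus

By Bayes' rule with conditional independence, the unnormalized weight for each hypothesis is prior × ∏ likelihoods:
  Pachynella: 0.09 × 0.92 × 0.20 × 0.81 = 0.013414
  Fuscapteryx: 0.29 × 0.10 × 0.87 × 0.34 = 0.0085782
  Irasaurus: 0.18 × 0.37 × 0.85 × 0.84 = 0.047552
  Cynonella: 0.24 × 0.84 × 0.22 × 0.48 = 0.021289
  Elacetus: 0.20 × 0.19 × 0.14 × 0.09 = 0.0004788
The unnormalized weights sum to 0.091312.
P(Pachynella | evidence) ≈ 0.013414 / 0.091312 ≈ 0.147
P(Fuscapteryx | evidence) ≈ 0.0085782 / 0.091312 ≈ 0.094
P(Irasaurus | evidence) ≈ 0.047552 / 0.091312 ≈ 0.521
P(Cynonella | evidence) ≈ 0.021289 / 0.091312 ≈ 0.233
P(Elacetus | evidence) ≈ 0.0004788 / 0.091312 ≈ 0.005
The largest is 0.521, so Irasaurus is most probable.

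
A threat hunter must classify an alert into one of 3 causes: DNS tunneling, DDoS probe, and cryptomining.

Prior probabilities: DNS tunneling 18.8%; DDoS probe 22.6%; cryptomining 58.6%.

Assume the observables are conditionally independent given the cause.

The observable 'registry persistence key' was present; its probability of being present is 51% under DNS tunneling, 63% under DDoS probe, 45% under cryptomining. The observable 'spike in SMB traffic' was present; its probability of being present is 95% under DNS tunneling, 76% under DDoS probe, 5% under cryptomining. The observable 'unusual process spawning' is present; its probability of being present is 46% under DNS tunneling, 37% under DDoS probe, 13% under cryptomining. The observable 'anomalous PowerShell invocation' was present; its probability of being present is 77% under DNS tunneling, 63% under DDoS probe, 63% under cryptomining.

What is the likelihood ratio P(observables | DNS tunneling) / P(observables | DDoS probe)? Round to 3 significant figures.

Joint likelihood of the observable pattern under each hypothesis:
  DNS tunneling: 0.51 × 0.95 × 0.46 × 0.77 = 0.17161
  DDoS probe: 0.63 × 0.76 × 0.37 × 0.63 = 0.11161
Bayes factor = 0.17161 / 0.11161 ≈ 1.54

1.54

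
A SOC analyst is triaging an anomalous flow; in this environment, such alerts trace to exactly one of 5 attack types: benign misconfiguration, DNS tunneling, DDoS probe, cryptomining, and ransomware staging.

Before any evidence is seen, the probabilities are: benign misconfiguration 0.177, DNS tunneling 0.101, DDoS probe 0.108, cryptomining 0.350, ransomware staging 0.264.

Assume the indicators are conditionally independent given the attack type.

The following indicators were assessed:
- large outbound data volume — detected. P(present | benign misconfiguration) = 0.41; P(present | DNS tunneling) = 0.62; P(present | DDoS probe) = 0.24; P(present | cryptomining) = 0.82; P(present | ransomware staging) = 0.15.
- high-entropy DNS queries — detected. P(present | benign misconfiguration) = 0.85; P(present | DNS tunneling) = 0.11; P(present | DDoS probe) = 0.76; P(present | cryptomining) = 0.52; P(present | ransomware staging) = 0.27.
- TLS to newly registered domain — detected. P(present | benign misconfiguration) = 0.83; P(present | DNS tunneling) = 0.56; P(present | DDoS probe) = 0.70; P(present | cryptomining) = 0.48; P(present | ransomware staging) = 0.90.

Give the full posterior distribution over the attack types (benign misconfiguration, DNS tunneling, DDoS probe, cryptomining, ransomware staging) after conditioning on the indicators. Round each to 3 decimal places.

0.341, 0.026, 0.092, 0.477, 0.064

Multiply each prior by the joint likelihood of the indicator pattern:
  benign misconfiguration: 0.177 × 0.41 × 0.85 × 0.83 = 0.051198
  DNS tunneling: 0.101 × 0.62 × 0.11 × 0.56 = 0.0038574
  DDoS probe: 0.108 × 0.24 × 0.76 × 0.70 = 0.013789
  cryptomining: 0.350 × 0.82 × 0.52 × 0.48 = 0.071635
  ransomware staging: 0.264 × 0.15 × 0.27 × 0.90 = 0.0096228
Normalizing constant Z = 0.051198 + 0.0038574 + 0.013789 + 0.071635 + 0.0096228 = 0.1501.
P(benign misconfiguration | evidence) = 0.051198 / 0.1501 ≈ 0.341
P(DNS tunneling | evidence) = 0.0038574 / 0.1501 ≈ 0.026
P(DDoS probe | evidence) = 0.013789 / 0.1501 ≈ 0.092
P(cryptomining | evidence) = 0.071635 / 0.1501 ≈ 0.477
P(ransomware staging | evidence) = 0.0096228 / 0.1501 ≈ 0.064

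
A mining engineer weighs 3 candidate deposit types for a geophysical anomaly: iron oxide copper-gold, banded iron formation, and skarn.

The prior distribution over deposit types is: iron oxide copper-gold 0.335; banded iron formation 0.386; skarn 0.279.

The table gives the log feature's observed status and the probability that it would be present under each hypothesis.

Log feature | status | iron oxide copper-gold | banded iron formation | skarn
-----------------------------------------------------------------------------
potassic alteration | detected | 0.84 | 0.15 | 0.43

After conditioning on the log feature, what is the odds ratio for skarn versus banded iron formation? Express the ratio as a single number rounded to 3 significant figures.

Posterior odds equal prior odds times the likelihood ratio; only the two competing hypotheses matter.
  skarn: 0.279 × 0.43 = 0.11997
  banded iron formation: 0.386 × 0.15 = 0.0579
Odds(skarn : banded iron formation) = 0.11997 / 0.0579 ≈ 2.07.

2.07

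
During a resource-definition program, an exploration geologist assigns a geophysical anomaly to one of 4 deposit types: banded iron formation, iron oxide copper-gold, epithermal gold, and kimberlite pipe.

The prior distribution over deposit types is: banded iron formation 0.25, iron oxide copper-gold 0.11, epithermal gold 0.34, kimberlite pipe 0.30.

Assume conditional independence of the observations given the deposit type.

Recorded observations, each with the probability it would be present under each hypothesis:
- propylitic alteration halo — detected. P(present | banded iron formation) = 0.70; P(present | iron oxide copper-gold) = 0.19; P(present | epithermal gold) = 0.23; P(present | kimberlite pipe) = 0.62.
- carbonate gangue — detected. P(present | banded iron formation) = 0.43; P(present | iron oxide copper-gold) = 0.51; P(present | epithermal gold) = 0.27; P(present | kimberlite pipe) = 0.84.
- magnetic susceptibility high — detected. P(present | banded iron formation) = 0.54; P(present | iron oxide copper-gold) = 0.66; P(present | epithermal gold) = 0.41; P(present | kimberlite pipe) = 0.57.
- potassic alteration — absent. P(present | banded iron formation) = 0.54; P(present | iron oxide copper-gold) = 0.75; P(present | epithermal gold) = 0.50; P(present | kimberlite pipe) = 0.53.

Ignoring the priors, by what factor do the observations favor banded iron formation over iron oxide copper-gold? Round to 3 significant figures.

Joint likelihood of the evidence pattern under each hypothesis (using 1 − P(present | H) for each absent observation):
  banded iron formation: 0.70 × 0.43 × 0.54 × (1 − 0.54) = 0.074768
  iron oxide copper-gold: 0.19 × 0.51 × 0.66 × (1 − 0.75) = 0.015988
Bayes factor = 0.074768 / 0.015988 ≈ 4.68

4.68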